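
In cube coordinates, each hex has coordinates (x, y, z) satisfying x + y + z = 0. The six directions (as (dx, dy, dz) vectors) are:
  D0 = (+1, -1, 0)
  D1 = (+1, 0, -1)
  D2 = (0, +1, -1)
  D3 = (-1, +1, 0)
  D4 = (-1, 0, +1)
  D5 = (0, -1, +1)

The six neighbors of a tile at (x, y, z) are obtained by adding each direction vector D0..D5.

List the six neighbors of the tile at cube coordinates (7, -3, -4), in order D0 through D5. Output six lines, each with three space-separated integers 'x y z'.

Center: (7, -3, -4). Add each direction:
  D0: (7, -3, -4) + (1, -1, 0) = (8, -4, -4)
  D1: (7, -3, -4) + (1, 0, -1) = (8, -3, -5)
  D2: (7, -3, -4) + (0, 1, -1) = (7, -2, -5)
  D3: (7, -3, -4) + (-1, 1, 0) = (6, -2, -4)
  D4: (7, -3, -4) + (-1, 0, 1) = (6, -3, -3)
  D5: (7, -3, -4) + (0, -1, 1) = (7, -4, -3)

Answer: 8 -4 -4
8 -3 -5
7 -2 -5
6 -2 -4
6 -3 -3
7 -4 -3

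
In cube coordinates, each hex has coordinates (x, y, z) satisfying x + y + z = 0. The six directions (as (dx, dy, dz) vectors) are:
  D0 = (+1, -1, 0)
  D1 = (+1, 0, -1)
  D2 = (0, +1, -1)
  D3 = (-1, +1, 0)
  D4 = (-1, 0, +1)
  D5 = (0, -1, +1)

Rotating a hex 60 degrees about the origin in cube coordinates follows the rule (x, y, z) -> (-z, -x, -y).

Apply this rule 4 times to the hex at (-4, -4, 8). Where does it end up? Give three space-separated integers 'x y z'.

Start: (-4, -4, 8)
Step 1: (-4, -4, 8) -> (-(8), -(-4), -(-4)) = (-8, 4, 4)
Step 2: (-8, 4, 4) -> (-(4), -(-8), -(4)) = (-4, 8, -4)
Step 3: (-4, 8, -4) -> (-(-4), -(-4), -(8)) = (4, 4, -8)
Step 4: (4, 4, -8) -> (-(-8), -(4), -(4)) = (8, -4, -4)

Answer: 8 -4 -4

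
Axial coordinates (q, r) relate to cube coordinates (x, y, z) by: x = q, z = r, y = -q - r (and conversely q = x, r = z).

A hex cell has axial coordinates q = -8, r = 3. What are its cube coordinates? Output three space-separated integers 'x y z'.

x = q = -8
z = r = 3
y = -x - z = -(-8) - (3) = 5

Answer: -8 5 3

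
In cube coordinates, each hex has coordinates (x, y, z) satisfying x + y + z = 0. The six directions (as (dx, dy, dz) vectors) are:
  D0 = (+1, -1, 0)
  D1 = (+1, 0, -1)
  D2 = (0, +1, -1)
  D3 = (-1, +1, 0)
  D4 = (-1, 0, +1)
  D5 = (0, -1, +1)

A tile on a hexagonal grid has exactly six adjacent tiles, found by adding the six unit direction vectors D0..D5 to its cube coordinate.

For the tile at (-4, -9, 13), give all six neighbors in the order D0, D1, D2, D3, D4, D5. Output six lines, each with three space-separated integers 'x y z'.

Center: (-4, -9, 13). Add each direction:
  D0: (-4, -9, 13) + (1, -1, 0) = (-3, -10, 13)
  D1: (-4, -9, 13) + (1, 0, -1) = (-3, -9, 12)
  D2: (-4, -9, 13) + (0, 1, -1) = (-4, -8, 12)
  D3: (-4, -9, 13) + (-1, 1, 0) = (-5, -8, 13)
  D4: (-4, -9, 13) + (-1, 0, 1) = (-5, -9, 14)
  D5: (-4, -9, 13) + (0, -1, 1) = (-4, -10, 14)

Answer: -3 -10 13
-3 -9 12
-4 -8 12
-5 -8 13
-5 -9 14
-4 -10 14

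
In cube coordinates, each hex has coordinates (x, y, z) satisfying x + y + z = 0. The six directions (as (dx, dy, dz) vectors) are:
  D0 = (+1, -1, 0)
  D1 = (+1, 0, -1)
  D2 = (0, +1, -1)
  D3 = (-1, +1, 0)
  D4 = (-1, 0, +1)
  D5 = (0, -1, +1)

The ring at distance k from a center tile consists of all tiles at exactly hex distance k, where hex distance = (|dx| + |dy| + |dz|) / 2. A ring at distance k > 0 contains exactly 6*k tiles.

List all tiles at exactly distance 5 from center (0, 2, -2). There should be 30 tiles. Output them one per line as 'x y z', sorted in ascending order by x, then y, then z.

Walk ring at distance 5 from (0, 2, -2):
Start at center + D4*5 = (-5, 2, 3)
  hex 0: (-5, 2, 3)
  hex 1: (-4, 1, 3)
  hex 2: (-3, 0, 3)
  hex 3: (-2, -1, 3)
  hex 4: (-1, -2, 3)
  hex 5: (0, -3, 3)
  hex 6: (1, -3, 2)
  hex 7: (2, -3, 1)
  hex 8: (3, -3, 0)
  hex 9: (4, -3, -1)
  hex 10: (5, -3, -2)
  hex 11: (5, -2, -3)
  hex 12: (5, -1, -4)
  hex 13: (5, 0, -5)
  hex 14: (5, 1, -6)
  hex 15: (5, 2, -7)
  hex 16: (4, 3, -7)
  hex 17: (3, 4, -7)
  hex 18: (2, 5, -7)
  hex 19: (1, 6, -7)
  hex 20: (0, 7, -7)
  hex 21: (-1, 7, -6)
  hex 22: (-2, 7, -5)
  hex 23: (-3, 7, -4)
  hex 24: (-4, 7, -3)
  hex 25: (-5, 7, -2)
  hex 26: (-5, 6, -1)
  hex 27: (-5, 5, 0)
  hex 28: (-5, 4, 1)
  hex 29: (-5, 3, 2)
Sorted: 30 hexes.

Answer: -5 2 3
-5 3 2
-5 4 1
-5 5 0
-5 6 -1
-5 7 -2
-4 1 3
-4 7 -3
-3 0 3
-3 7 -4
-2 -1 3
-2 7 -5
-1 -2 3
-1 7 -6
0 -3 3
0 7 -7
1 -3 2
1 6 -7
2 -3 1
2 5 -7
3 -3 0
3 4 -7
4 -3 -1
4 3 -7
5 -3 -2
5 -2 -3
5 -1 -4
5 0 -5
5 1 -6
5 2 -7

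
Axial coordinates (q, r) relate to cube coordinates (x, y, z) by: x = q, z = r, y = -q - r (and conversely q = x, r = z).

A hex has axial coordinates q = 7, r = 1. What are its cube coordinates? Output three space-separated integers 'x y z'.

x = q = 7
z = r = 1
y = -x - z = -(7) - (1) = -8

Answer: 7 -8 1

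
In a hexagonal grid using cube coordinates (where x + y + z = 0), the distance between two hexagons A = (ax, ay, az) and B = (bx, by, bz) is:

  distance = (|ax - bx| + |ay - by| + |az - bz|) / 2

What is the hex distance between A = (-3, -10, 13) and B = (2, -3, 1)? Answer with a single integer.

|ax - bx| = |-3 - 2| = 5
|ay - by| = |-10 - (-3)| = 7
|az - bz| = |13 - 1| = 12
distance = (5 + 7 + 12) / 2 = 24 / 2 = 12

Answer: 12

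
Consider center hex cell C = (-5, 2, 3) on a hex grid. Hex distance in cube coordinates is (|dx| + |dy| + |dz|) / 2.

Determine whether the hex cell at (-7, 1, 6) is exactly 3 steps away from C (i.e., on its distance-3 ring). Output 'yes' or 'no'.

Answer: yes

Derivation:
|px - cx| = |-7 - (-5)| = 2
|py - cy| = |1 - 2| = 1
|pz - cz| = |6 - 3| = 3
distance = (2+1+3)/2 = 6/2 = 3
radius = 3; distance == radius -> yes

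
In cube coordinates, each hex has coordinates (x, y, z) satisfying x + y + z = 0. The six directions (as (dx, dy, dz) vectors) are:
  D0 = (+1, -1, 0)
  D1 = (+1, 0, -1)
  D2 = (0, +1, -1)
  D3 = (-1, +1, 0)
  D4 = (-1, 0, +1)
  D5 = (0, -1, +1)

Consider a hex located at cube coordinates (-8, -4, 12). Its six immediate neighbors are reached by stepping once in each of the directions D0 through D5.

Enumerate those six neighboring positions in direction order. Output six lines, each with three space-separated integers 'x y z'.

Center: (-8, -4, 12). Add each direction:
  D0: (-8, -4, 12) + (1, -1, 0) = (-7, -5, 12)
  D1: (-8, -4, 12) + (1, 0, -1) = (-7, -4, 11)
  D2: (-8, -4, 12) + (0, 1, -1) = (-8, -3, 11)
  D3: (-8, -4, 12) + (-1, 1, 0) = (-9, -3, 12)
  D4: (-8, -4, 12) + (-1, 0, 1) = (-9, -4, 13)
  D5: (-8, -4, 12) + (0, -1, 1) = (-8, -5, 13)

Answer: -7 -5 12
-7 -4 11
-8 -3 11
-9 -3 12
-9 -4 13
-8 -5 13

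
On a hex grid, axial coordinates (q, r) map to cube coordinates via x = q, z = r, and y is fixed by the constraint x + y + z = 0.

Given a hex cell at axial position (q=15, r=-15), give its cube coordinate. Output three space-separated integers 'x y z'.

Answer: 15 0 -15

Derivation:
x = q = 15
z = r = -15
y = -x - z = -(15) - (-15) = 0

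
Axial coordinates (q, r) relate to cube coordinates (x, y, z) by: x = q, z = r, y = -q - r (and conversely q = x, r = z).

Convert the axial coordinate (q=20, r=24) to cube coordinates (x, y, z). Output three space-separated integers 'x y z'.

x = q = 20
z = r = 24
y = -x - z = -(20) - (24) = -44

Answer: 20 -44 24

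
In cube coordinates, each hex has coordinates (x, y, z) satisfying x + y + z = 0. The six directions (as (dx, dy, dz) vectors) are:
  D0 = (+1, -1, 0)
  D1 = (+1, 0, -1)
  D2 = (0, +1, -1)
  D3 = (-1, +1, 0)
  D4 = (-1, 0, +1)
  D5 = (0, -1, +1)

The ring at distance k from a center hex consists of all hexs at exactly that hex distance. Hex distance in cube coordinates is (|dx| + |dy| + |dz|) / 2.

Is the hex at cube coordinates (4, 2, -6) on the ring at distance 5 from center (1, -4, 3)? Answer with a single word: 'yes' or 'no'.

|px - cx| = |4 - 1| = 3
|py - cy| = |2 - (-4)| = 6
|pz - cz| = |-6 - 3| = 9
distance = (3+6+9)/2 = 18/2 = 9
radius = 5; distance != radius -> no

Answer: no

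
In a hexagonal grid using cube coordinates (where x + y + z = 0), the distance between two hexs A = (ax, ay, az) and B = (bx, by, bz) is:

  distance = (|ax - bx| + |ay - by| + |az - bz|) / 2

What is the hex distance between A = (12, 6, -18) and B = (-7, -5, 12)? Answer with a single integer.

Answer: 30

Derivation:
|ax - bx| = |12 - (-7)| = 19
|ay - by| = |6 - (-5)| = 11
|az - bz| = |-18 - 12| = 30
distance = (19 + 11 + 30) / 2 = 60 / 2 = 30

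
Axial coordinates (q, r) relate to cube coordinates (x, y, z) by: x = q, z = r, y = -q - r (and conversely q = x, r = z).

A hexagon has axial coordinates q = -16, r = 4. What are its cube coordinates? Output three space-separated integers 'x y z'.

x = q = -16
z = r = 4
y = -x - z = -(-16) - (4) = 12

Answer: -16 12 4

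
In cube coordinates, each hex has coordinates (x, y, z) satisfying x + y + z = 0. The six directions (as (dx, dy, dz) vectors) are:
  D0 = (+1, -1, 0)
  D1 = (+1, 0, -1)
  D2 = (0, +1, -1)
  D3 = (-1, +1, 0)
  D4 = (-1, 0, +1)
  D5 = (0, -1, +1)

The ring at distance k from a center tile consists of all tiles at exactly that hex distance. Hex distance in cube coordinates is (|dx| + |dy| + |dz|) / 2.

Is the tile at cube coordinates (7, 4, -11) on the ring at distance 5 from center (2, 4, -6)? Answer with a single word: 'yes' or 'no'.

Answer: yes

Derivation:
|px - cx| = |7 - 2| = 5
|py - cy| = |4 - 4| = 0
|pz - cz| = |-11 - (-6)| = 5
distance = (5+0+5)/2 = 10/2 = 5
radius = 5; distance == radius -> yes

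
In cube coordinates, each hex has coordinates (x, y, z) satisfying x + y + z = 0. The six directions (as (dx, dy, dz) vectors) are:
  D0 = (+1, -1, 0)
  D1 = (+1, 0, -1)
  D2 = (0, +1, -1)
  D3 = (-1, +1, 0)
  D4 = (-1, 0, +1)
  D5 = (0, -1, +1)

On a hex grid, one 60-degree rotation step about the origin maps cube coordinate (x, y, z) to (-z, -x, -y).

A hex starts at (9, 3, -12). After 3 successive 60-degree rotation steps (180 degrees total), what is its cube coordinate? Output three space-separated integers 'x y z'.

Answer: -9 -3 12

Derivation:
Start: (9, 3, -12)
Step 1: (9, 3, -12) -> (-(-12), -(9), -(3)) = (12, -9, -3)
Step 2: (12, -9, -3) -> (-(-3), -(12), -(-9)) = (3, -12, 9)
Step 3: (3, -12, 9) -> (-(9), -(3), -(-12)) = (-9, -3, 12)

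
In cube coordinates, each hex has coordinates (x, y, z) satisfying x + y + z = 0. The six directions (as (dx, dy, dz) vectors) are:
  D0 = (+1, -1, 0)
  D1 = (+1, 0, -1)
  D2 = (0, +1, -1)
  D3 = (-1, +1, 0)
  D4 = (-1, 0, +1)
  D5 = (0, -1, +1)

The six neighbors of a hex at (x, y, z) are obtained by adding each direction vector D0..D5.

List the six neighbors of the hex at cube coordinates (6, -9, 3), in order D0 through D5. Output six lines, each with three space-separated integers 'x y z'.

Center: (6, -9, 3). Add each direction:
  D0: (6, -9, 3) + (1, -1, 0) = (7, -10, 3)
  D1: (6, -9, 3) + (1, 0, -1) = (7, -9, 2)
  D2: (6, -9, 3) + (0, 1, -1) = (6, -8, 2)
  D3: (6, -9, 3) + (-1, 1, 0) = (5, -8, 3)
  D4: (6, -9, 3) + (-1, 0, 1) = (5, -9, 4)
  D5: (6, -9, 3) + (0, -1, 1) = (6, -10, 4)

Answer: 7 -10 3
7 -9 2
6 -8 2
5 -8 3
5 -9 4
6 -10 4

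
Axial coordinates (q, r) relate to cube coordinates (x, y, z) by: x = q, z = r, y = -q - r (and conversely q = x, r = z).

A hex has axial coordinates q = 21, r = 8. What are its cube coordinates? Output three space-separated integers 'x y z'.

x = q = 21
z = r = 8
y = -x - z = -(21) - (8) = -29

Answer: 21 -29 8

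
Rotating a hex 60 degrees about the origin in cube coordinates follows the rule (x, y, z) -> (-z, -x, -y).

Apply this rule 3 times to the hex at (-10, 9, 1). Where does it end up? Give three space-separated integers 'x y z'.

Start: (-10, 9, 1)
Step 1: (-10, 9, 1) -> (-(1), -(-10), -(9)) = (-1, 10, -9)
Step 2: (-1, 10, -9) -> (-(-9), -(-1), -(10)) = (9, 1, -10)
Step 3: (9, 1, -10) -> (-(-10), -(9), -(1)) = (10, -9, -1)

Answer: 10 -9 -1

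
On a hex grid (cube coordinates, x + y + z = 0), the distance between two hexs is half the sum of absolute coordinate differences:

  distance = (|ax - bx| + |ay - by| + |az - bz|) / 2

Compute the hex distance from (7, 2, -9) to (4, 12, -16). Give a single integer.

|ax - bx| = |7 - 4| = 3
|ay - by| = |2 - 12| = 10
|az - bz| = |-9 - (-16)| = 7
distance = (3 + 10 + 7) / 2 = 20 / 2 = 10

Answer: 10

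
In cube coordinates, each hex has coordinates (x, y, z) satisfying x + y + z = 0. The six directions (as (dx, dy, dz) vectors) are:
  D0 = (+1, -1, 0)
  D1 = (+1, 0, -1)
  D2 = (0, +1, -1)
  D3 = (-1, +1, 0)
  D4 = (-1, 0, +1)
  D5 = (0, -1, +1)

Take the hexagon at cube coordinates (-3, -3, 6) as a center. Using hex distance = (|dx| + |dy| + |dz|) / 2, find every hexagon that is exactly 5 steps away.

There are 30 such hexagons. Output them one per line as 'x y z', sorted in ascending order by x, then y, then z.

Answer: -8 -3 11
-8 -2 10
-8 -1 9
-8 0 8
-8 1 7
-8 2 6
-7 -4 11
-7 2 5
-6 -5 11
-6 2 4
-5 -6 11
-5 2 3
-4 -7 11
-4 2 2
-3 -8 11
-3 2 1
-2 -8 10
-2 1 1
-1 -8 9
-1 0 1
0 -8 8
0 -1 1
1 -8 7
1 -2 1
2 -8 6
2 -7 5
2 -6 4
2 -5 3
2 -4 2
2 -3 1

Derivation:
Walk ring at distance 5 from (-3, -3, 6):
Start at center + D4*5 = (-8, -3, 11)
  hex 0: (-8, -3, 11)
  hex 1: (-7, -4, 11)
  hex 2: (-6, -5, 11)
  hex 3: (-5, -6, 11)
  hex 4: (-4, -7, 11)
  hex 5: (-3, -8, 11)
  hex 6: (-2, -8, 10)
  hex 7: (-1, -8, 9)
  hex 8: (0, -8, 8)
  hex 9: (1, -8, 7)
  hex 10: (2, -8, 6)
  hex 11: (2, -7, 5)
  hex 12: (2, -6, 4)
  hex 13: (2, -5, 3)
  hex 14: (2, -4, 2)
  hex 15: (2, -3, 1)
  hex 16: (1, -2, 1)
  hex 17: (0, -1, 1)
  hex 18: (-1, 0, 1)
  hex 19: (-2, 1, 1)
  hex 20: (-3, 2, 1)
  hex 21: (-4, 2, 2)
  hex 22: (-5, 2, 3)
  hex 23: (-6, 2, 4)
  hex 24: (-7, 2, 5)
  hex 25: (-8, 2, 6)
  hex 26: (-8, 1, 7)
  hex 27: (-8, 0, 8)
  hex 28: (-8, -1, 9)
  hex 29: (-8, -2, 10)
Sorted: 30 hexes.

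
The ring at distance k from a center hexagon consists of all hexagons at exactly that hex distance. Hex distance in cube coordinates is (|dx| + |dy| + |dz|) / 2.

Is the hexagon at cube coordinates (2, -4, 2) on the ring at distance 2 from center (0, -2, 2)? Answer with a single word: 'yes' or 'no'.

Answer: yes

Derivation:
|px - cx| = |2 - 0| = 2
|py - cy| = |-4 - (-2)| = 2
|pz - cz| = |2 - 2| = 0
distance = (2+2+0)/2 = 4/2 = 2
radius = 2; distance == radius -> yes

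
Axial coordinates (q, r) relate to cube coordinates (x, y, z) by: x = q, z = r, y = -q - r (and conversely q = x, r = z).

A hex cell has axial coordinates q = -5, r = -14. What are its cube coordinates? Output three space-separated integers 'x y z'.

Answer: -5 19 -14

Derivation:
x = q = -5
z = r = -14
y = -x - z = -(-5) - (-14) = 19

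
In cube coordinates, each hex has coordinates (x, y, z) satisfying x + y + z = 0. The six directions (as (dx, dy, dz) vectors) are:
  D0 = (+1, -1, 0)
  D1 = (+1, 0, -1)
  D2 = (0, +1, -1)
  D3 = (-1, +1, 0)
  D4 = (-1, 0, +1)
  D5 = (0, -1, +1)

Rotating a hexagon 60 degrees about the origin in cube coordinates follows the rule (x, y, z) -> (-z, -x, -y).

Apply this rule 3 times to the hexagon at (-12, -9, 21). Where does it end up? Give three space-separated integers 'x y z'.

Answer: 12 9 -21

Derivation:
Start: (-12, -9, 21)
Step 1: (-12, -9, 21) -> (-(21), -(-12), -(-9)) = (-21, 12, 9)
Step 2: (-21, 12, 9) -> (-(9), -(-21), -(12)) = (-9, 21, -12)
Step 3: (-9, 21, -12) -> (-(-12), -(-9), -(21)) = (12, 9, -21)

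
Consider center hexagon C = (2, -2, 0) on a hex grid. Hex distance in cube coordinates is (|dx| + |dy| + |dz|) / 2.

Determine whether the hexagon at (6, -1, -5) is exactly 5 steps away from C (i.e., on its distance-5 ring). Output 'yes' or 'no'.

|px - cx| = |6 - 2| = 4
|py - cy| = |-1 - (-2)| = 1
|pz - cz| = |-5 - 0| = 5
distance = (4+1+5)/2 = 10/2 = 5
radius = 5; distance == radius -> yes

Answer: yes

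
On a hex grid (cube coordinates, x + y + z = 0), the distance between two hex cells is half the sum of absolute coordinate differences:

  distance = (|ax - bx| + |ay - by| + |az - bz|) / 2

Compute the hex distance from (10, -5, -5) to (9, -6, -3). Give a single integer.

Answer: 2

Derivation:
|ax - bx| = |10 - 9| = 1
|ay - by| = |-5 - (-6)| = 1
|az - bz| = |-5 - (-3)| = 2
distance = (1 + 1 + 2) / 2 = 4 / 2 = 2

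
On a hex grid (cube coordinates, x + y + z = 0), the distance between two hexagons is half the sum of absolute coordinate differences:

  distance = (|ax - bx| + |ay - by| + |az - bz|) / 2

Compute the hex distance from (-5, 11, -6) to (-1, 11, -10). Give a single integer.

|ax - bx| = |-5 - (-1)| = 4
|ay - by| = |11 - 11| = 0
|az - bz| = |-6 - (-10)| = 4
distance = (4 + 0 + 4) / 2 = 8 / 2 = 4

Answer: 4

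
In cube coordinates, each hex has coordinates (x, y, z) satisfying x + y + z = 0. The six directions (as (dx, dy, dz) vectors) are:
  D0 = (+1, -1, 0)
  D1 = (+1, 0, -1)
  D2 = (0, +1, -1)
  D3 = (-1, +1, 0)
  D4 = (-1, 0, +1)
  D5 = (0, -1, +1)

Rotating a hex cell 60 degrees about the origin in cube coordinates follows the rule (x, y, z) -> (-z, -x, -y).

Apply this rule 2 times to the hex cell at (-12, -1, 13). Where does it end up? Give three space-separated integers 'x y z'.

Answer: -1 13 -12

Derivation:
Start: (-12, -1, 13)
Step 1: (-12, -1, 13) -> (-(13), -(-12), -(-1)) = (-13, 12, 1)
Step 2: (-13, 12, 1) -> (-(1), -(-13), -(12)) = (-1, 13, -12)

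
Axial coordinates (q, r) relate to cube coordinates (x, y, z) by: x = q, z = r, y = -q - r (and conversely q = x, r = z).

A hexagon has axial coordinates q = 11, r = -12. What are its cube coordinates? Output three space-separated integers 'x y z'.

Answer: 11 1 -12

Derivation:
x = q = 11
z = r = -12
y = -x - z = -(11) - (-12) = 1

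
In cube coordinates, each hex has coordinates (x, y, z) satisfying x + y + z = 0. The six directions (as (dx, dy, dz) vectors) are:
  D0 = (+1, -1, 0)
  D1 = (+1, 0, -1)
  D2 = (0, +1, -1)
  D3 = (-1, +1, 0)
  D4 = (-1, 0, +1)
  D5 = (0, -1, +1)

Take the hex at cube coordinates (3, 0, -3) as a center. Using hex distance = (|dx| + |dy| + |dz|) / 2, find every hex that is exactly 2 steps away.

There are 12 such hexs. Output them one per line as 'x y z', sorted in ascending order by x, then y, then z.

Walk ring at distance 2 from (3, 0, -3):
Start at center + D4*2 = (1, 0, -1)
  hex 0: (1, 0, -1)
  hex 1: (2, -1, -1)
  hex 2: (3, -2, -1)
  hex 3: (4, -2, -2)
  hex 4: (5, -2, -3)
  hex 5: (5, -1, -4)
  hex 6: (5, 0, -5)
  hex 7: (4, 1, -5)
  hex 8: (3, 2, -5)
  hex 9: (2, 2, -4)
  hex 10: (1, 2, -3)
  hex 11: (1, 1, -2)
Sorted: 12 hexes.

Answer: 1 0 -1
1 1 -2
1 2 -3
2 -1 -1
2 2 -4
3 -2 -1
3 2 -5
4 -2 -2
4 1 -5
5 -2 -3
5 -1 -4
5 0 -5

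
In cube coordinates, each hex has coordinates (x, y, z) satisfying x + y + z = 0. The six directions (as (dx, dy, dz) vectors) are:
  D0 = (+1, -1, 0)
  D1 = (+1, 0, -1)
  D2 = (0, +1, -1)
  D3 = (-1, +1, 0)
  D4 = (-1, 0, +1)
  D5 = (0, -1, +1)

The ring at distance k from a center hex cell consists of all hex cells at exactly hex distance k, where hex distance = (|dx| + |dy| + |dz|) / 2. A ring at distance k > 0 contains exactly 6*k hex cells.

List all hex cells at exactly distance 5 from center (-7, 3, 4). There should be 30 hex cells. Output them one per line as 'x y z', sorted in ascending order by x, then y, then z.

Walk ring at distance 5 from (-7, 3, 4):
Start at center + D4*5 = (-12, 3, 9)
  hex 0: (-12, 3, 9)
  hex 1: (-11, 2, 9)
  hex 2: (-10, 1, 9)
  hex 3: (-9, 0, 9)
  hex 4: (-8, -1, 9)
  hex 5: (-7, -2, 9)
  hex 6: (-6, -2, 8)
  hex 7: (-5, -2, 7)
  hex 8: (-4, -2, 6)
  hex 9: (-3, -2, 5)
  hex 10: (-2, -2, 4)
  hex 11: (-2, -1, 3)
  hex 12: (-2, 0, 2)
  hex 13: (-2, 1, 1)
  hex 14: (-2, 2, 0)
  hex 15: (-2, 3, -1)
  hex 16: (-3, 4, -1)
  hex 17: (-4, 5, -1)
  hex 18: (-5, 6, -1)
  hex 19: (-6, 7, -1)
  hex 20: (-7, 8, -1)
  hex 21: (-8, 8, 0)
  hex 22: (-9, 8, 1)
  hex 23: (-10, 8, 2)
  hex 24: (-11, 8, 3)
  hex 25: (-12, 8, 4)
  hex 26: (-12, 7, 5)
  hex 27: (-12, 6, 6)
  hex 28: (-12, 5, 7)
  hex 29: (-12, 4, 8)
Sorted: 30 hexes.

Answer: -12 3 9
-12 4 8
-12 5 7
-12 6 6
-12 7 5
-12 8 4
-11 2 9
-11 8 3
-10 1 9
-10 8 2
-9 0 9
-9 8 1
-8 -1 9
-8 8 0
-7 -2 9
-7 8 -1
-6 -2 8
-6 7 -1
-5 -2 7
-5 6 -1
-4 -2 6
-4 5 -1
-3 -2 5
-3 4 -1
-2 -2 4
-2 -1 3
-2 0 2
-2 1 1
-2 2 0
-2 3 -1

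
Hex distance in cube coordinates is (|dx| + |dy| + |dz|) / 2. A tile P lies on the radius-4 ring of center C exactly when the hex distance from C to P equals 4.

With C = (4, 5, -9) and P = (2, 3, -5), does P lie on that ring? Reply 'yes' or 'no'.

|px - cx| = |2 - 4| = 2
|py - cy| = |3 - 5| = 2
|pz - cz| = |-5 - (-9)| = 4
distance = (2+2+4)/2 = 8/2 = 4
radius = 4; distance == radius -> yes

Answer: yes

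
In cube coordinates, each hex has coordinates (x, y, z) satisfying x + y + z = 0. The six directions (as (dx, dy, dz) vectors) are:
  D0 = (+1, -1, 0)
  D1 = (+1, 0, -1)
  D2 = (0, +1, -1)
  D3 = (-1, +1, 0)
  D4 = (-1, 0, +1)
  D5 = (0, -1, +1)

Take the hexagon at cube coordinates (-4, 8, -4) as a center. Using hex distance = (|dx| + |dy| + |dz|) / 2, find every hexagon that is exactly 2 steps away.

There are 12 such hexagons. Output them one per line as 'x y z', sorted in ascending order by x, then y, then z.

Answer: -6 8 -2
-6 9 -3
-6 10 -4
-5 7 -2
-5 10 -5
-4 6 -2
-4 10 -6
-3 6 -3
-3 9 -6
-2 6 -4
-2 7 -5
-2 8 -6

Derivation:
Walk ring at distance 2 from (-4, 8, -4):
Start at center + D4*2 = (-6, 8, -2)
  hex 0: (-6, 8, -2)
  hex 1: (-5, 7, -2)
  hex 2: (-4, 6, -2)
  hex 3: (-3, 6, -3)
  hex 4: (-2, 6, -4)
  hex 5: (-2, 7, -5)
  hex 6: (-2, 8, -6)
  hex 7: (-3, 9, -6)
  hex 8: (-4, 10, -6)
  hex 9: (-5, 10, -5)
  hex 10: (-6, 10, -4)
  hex 11: (-6, 9, -3)
Sorted: 12 hexes.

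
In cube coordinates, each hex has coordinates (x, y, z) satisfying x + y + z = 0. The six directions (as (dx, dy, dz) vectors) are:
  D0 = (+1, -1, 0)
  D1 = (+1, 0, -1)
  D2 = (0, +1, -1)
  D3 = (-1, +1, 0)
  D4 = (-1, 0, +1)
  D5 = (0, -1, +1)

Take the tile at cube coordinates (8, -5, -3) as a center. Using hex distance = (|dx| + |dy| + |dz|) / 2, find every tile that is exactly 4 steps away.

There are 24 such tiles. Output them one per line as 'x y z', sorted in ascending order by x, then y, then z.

Answer: 4 -5 1
4 -4 0
4 -3 -1
4 -2 -2
4 -1 -3
5 -6 1
5 -1 -4
6 -7 1
6 -1 -5
7 -8 1
7 -1 -6
8 -9 1
8 -1 -7
9 -9 0
9 -2 -7
10 -9 -1
10 -3 -7
11 -9 -2
11 -4 -7
12 -9 -3
12 -8 -4
12 -7 -5
12 -6 -6
12 -5 -7

Derivation:
Walk ring at distance 4 from (8, -5, -3):
Start at center + D4*4 = (4, -5, 1)
  hex 0: (4, -5, 1)
  hex 1: (5, -6, 1)
  hex 2: (6, -7, 1)
  hex 3: (7, -8, 1)
  hex 4: (8, -9, 1)
  hex 5: (9, -9, 0)
  hex 6: (10, -9, -1)
  hex 7: (11, -9, -2)
  hex 8: (12, -9, -3)
  hex 9: (12, -8, -4)
  hex 10: (12, -7, -5)
  hex 11: (12, -6, -6)
  hex 12: (12, -5, -7)
  hex 13: (11, -4, -7)
  hex 14: (10, -3, -7)
  hex 15: (9, -2, -7)
  hex 16: (8, -1, -7)
  hex 17: (7, -1, -6)
  hex 18: (6, -1, -5)
  hex 19: (5, -1, -4)
  hex 20: (4, -1, -3)
  hex 21: (4, -2, -2)
  hex 22: (4, -3, -1)
  hex 23: (4, -4, 0)
Sorted: 24 hexes.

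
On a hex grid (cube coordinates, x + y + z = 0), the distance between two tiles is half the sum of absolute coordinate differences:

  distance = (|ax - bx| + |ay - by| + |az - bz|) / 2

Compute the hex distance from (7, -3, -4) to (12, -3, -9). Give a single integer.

Answer: 5

Derivation:
|ax - bx| = |7 - 12| = 5
|ay - by| = |-3 - (-3)| = 0
|az - bz| = |-4 - (-9)| = 5
distance = (5 + 0 + 5) / 2 = 10 / 2 = 5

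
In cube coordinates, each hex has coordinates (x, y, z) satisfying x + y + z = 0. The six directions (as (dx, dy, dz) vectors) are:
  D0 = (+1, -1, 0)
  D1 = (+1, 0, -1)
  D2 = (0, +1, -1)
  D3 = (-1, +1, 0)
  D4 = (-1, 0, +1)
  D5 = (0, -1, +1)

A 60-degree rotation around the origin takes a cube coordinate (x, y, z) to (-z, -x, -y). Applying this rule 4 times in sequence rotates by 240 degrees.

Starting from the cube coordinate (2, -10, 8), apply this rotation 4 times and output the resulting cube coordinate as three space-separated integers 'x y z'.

Start: (2, -10, 8)
Step 1: (2, -10, 8) -> (-(8), -(2), -(-10)) = (-8, -2, 10)
Step 2: (-8, -2, 10) -> (-(10), -(-8), -(-2)) = (-10, 8, 2)
Step 3: (-10, 8, 2) -> (-(2), -(-10), -(8)) = (-2, 10, -8)
Step 4: (-2, 10, -8) -> (-(-8), -(-2), -(10)) = (8, 2, -10)

Answer: 8 2 -10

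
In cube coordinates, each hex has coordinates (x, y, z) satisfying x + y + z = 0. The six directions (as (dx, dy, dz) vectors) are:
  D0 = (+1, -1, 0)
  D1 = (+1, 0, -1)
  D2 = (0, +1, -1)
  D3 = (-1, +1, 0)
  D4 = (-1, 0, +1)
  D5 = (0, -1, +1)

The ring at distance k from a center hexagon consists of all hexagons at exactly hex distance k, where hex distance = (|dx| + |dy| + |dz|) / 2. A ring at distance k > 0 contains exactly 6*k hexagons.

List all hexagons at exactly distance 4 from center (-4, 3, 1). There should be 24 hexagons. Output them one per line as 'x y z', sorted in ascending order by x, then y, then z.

Answer: -8 3 5
-8 4 4
-8 5 3
-8 6 2
-8 7 1
-7 2 5
-7 7 0
-6 1 5
-6 7 -1
-5 0 5
-5 7 -2
-4 -1 5
-4 7 -3
-3 -1 4
-3 6 -3
-2 -1 3
-2 5 -3
-1 -1 2
-1 4 -3
0 -1 1
0 0 0
0 1 -1
0 2 -2
0 3 -3

Derivation:
Walk ring at distance 4 from (-4, 3, 1):
Start at center + D4*4 = (-8, 3, 5)
  hex 0: (-8, 3, 5)
  hex 1: (-7, 2, 5)
  hex 2: (-6, 1, 5)
  hex 3: (-5, 0, 5)
  hex 4: (-4, -1, 5)
  hex 5: (-3, -1, 4)
  hex 6: (-2, -1, 3)
  hex 7: (-1, -1, 2)
  hex 8: (0, -1, 1)
  hex 9: (0, 0, 0)
  hex 10: (0, 1, -1)
  hex 11: (0, 2, -2)
  hex 12: (0, 3, -3)
  hex 13: (-1, 4, -3)
  hex 14: (-2, 5, -3)
  hex 15: (-3, 6, -3)
  hex 16: (-4, 7, -3)
  hex 17: (-5, 7, -2)
  hex 18: (-6, 7, -1)
  hex 19: (-7, 7, 0)
  hex 20: (-8, 7, 1)
  hex 21: (-8, 6, 2)
  hex 22: (-8, 5, 3)
  hex 23: (-8, 4, 4)
Sorted: 24 hexes.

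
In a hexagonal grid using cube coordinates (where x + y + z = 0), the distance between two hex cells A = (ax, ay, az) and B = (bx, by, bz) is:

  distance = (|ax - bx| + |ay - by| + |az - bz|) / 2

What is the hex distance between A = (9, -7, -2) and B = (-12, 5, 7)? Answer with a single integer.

|ax - bx| = |9 - (-12)| = 21
|ay - by| = |-7 - 5| = 12
|az - bz| = |-2 - 7| = 9
distance = (21 + 12 + 9) / 2 = 42 / 2 = 21

Answer: 21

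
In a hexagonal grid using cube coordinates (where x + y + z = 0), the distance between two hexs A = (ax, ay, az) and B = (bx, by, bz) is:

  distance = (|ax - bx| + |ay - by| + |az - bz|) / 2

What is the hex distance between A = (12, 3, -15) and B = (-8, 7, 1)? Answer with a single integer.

Answer: 20

Derivation:
|ax - bx| = |12 - (-8)| = 20
|ay - by| = |3 - 7| = 4
|az - bz| = |-15 - 1| = 16
distance = (20 + 4 + 16) / 2 = 40 / 2 = 20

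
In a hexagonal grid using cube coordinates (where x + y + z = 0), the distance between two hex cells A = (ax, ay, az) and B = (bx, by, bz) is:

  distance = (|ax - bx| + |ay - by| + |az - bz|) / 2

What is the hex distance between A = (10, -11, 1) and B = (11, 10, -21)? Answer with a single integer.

|ax - bx| = |10 - 11| = 1
|ay - by| = |-11 - 10| = 21
|az - bz| = |1 - (-21)| = 22
distance = (1 + 21 + 22) / 2 = 44 / 2 = 22

Answer: 22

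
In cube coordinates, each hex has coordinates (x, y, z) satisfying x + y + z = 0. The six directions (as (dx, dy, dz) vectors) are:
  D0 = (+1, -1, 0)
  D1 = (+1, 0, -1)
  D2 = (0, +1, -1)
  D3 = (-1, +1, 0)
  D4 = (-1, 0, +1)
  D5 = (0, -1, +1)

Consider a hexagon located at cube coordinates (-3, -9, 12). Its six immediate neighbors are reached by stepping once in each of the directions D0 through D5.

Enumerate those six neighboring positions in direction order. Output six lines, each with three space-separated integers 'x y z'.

Answer: -2 -10 12
-2 -9 11
-3 -8 11
-4 -8 12
-4 -9 13
-3 -10 13

Derivation:
Center: (-3, -9, 12). Add each direction:
  D0: (-3, -9, 12) + (1, -1, 0) = (-2, -10, 12)
  D1: (-3, -9, 12) + (1, 0, -1) = (-2, -9, 11)
  D2: (-3, -9, 12) + (0, 1, -1) = (-3, -8, 11)
  D3: (-3, -9, 12) + (-1, 1, 0) = (-4, -8, 12)
  D4: (-3, -9, 12) + (-1, 0, 1) = (-4, -9, 13)
  D5: (-3, -9, 12) + (0, -1, 1) = (-3, -10, 13)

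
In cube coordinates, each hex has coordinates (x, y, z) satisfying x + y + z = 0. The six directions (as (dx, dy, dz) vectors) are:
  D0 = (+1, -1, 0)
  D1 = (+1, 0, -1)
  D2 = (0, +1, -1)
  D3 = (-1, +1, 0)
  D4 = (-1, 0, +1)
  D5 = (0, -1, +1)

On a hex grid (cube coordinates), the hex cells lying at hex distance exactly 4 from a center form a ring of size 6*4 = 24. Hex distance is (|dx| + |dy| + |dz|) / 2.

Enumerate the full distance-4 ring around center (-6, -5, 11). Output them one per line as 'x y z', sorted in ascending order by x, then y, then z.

Walk ring at distance 4 from (-6, -5, 11):
Start at center + D4*4 = (-10, -5, 15)
  hex 0: (-10, -5, 15)
  hex 1: (-9, -6, 15)
  hex 2: (-8, -7, 15)
  hex 3: (-7, -8, 15)
  hex 4: (-6, -9, 15)
  hex 5: (-5, -9, 14)
  hex 6: (-4, -9, 13)
  hex 7: (-3, -9, 12)
  hex 8: (-2, -9, 11)
  hex 9: (-2, -8, 10)
  hex 10: (-2, -7, 9)
  hex 11: (-2, -6, 8)
  hex 12: (-2, -5, 7)
  hex 13: (-3, -4, 7)
  hex 14: (-4, -3, 7)
  hex 15: (-5, -2, 7)
  hex 16: (-6, -1, 7)
  hex 17: (-7, -1, 8)
  hex 18: (-8, -1, 9)
  hex 19: (-9, -1, 10)
  hex 20: (-10, -1, 11)
  hex 21: (-10, -2, 12)
  hex 22: (-10, -3, 13)
  hex 23: (-10, -4, 14)
Sorted: 24 hexes.

Answer: -10 -5 15
-10 -4 14
-10 -3 13
-10 -2 12
-10 -1 11
-9 -6 15
-9 -1 10
-8 -7 15
-8 -1 9
-7 -8 15
-7 -1 8
-6 -9 15
-6 -1 7
-5 -9 14
-5 -2 7
-4 -9 13
-4 -3 7
-3 -9 12
-3 -4 7
-2 -9 11
-2 -8 10
-2 -7 9
-2 -6 8
-2 -5 7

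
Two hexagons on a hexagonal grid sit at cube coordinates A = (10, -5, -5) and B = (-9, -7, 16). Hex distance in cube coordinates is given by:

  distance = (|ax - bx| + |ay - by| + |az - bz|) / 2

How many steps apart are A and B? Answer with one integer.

|ax - bx| = |10 - (-9)| = 19
|ay - by| = |-5 - (-7)| = 2
|az - bz| = |-5 - 16| = 21
distance = (19 + 2 + 21) / 2 = 42 / 2 = 21

Answer: 21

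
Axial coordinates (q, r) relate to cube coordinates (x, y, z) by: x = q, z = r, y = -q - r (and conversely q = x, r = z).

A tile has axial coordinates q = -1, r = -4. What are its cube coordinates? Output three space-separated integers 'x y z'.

x = q = -1
z = r = -4
y = -x - z = -(-1) - (-4) = 5

Answer: -1 5 -4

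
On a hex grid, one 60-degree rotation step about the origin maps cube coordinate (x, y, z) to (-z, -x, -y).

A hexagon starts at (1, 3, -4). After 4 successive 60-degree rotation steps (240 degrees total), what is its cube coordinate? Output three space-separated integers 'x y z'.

Answer: -4 1 3

Derivation:
Start: (1, 3, -4)
Step 1: (1, 3, -4) -> (-(-4), -(1), -(3)) = (4, -1, -3)
Step 2: (4, -1, -3) -> (-(-3), -(4), -(-1)) = (3, -4, 1)
Step 3: (3, -4, 1) -> (-(1), -(3), -(-4)) = (-1, -3, 4)
Step 4: (-1, -3, 4) -> (-(4), -(-1), -(-3)) = (-4, 1, 3)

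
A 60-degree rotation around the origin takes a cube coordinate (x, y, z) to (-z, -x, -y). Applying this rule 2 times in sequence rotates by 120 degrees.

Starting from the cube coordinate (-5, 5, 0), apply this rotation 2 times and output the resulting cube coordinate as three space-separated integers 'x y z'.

Answer: 5 0 -5

Derivation:
Start: (-5, 5, 0)
Step 1: (-5, 5, 0) -> (-(0), -(-5), -(5)) = (0, 5, -5)
Step 2: (0, 5, -5) -> (-(-5), -(0), -(5)) = (5, 0, -5)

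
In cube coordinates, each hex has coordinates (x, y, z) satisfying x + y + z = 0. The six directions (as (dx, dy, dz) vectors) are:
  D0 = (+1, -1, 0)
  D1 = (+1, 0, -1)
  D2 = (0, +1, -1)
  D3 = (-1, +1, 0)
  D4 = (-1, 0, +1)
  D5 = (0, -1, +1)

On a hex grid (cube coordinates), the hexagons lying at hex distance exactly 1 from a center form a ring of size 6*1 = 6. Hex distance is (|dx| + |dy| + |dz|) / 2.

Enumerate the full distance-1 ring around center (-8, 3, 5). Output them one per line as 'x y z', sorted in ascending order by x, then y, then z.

Answer: -9 3 6
-9 4 5
-8 2 6
-8 4 4
-7 2 5
-7 3 4

Derivation:
Walk ring at distance 1 from (-8, 3, 5):
Start at center + D4*1 = (-9, 3, 6)
  hex 0: (-9, 3, 6)
  hex 1: (-8, 2, 6)
  hex 2: (-7, 2, 5)
  hex 3: (-7, 3, 4)
  hex 4: (-8, 4, 4)
  hex 5: (-9, 4, 5)
Sorted: 6 hexes.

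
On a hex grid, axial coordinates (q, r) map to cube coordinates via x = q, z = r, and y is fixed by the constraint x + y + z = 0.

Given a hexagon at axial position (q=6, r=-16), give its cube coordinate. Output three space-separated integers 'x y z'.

x = q = 6
z = r = -16
y = -x - z = -(6) - (-16) = 10

Answer: 6 10 -16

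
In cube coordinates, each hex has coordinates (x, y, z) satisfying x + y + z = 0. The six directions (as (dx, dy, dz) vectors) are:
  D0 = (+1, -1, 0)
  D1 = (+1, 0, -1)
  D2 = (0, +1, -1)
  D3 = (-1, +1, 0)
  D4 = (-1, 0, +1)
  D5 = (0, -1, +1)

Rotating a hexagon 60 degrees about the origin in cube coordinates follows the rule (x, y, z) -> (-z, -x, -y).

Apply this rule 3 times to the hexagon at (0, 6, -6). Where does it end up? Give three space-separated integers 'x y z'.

Answer: 0 -6 6

Derivation:
Start: (0, 6, -6)
Step 1: (0, 6, -6) -> (-(-6), -(0), -(6)) = (6, 0, -6)
Step 2: (6, 0, -6) -> (-(-6), -(6), -(0)) = (6, -6, 0)
Step 3: (6, -6, 0) -> (-(0), -(6), -(-6)) = (0, -6, 6)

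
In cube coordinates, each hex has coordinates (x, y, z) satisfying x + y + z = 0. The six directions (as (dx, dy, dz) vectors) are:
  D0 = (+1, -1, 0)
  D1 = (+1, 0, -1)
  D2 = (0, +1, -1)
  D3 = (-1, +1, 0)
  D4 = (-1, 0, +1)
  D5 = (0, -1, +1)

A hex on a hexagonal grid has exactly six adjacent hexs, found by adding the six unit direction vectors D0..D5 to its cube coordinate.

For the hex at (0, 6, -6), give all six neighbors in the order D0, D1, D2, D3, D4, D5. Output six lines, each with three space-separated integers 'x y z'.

Center: (0, 6, -6). Add each direction:
  D0: (0, 6, -6) + (1, -1, 0) = (1, 5, -6)
  D1: (0, 6, -6) + (1, 0, -1) = (1, 6, -7)
  D2: (0, 6, -6) + (0, 1, -1) = (0, 7, -7)
  D3: (0, 6, -6) + (-1, 1, 0) = (-1, 7, -6)
  D4: (0, 6, -6) + (-1, 0, 1) = (-1, 6, -5)
  D5: (0, 6, -6) + (0, -1, 1) = (0, 5, -5)

Answer: 1 5 -6
1 6 -7
0 7 -7
-1 7 -6
-1 6 -5
0 5 -5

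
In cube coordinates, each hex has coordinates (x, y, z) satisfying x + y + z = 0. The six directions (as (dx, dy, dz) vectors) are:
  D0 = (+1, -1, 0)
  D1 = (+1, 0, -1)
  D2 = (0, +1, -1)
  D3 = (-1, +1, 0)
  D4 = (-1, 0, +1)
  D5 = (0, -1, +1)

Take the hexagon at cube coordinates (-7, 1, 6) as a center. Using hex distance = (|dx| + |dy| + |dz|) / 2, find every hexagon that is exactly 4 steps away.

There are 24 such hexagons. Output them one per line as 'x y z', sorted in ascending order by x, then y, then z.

Answer: -11 1 10
-11 2 9
-11 3 8
-11 4 7
-11 5 6
-10 0 10
-10 5 5
-9 -1 10
-9 5 4
-8 -2 10
-8 5 3
-7 -3 10
-7 5 2
-6 -3 9
-6 4 2
-5 -3 8
-5 3 2
-4 -3 7
-4 2 2
-3 -3 6
-3 -2 5
-3 -1 4
-3 0 3
-3 1 2

Derivation:
Walk ring at distance 4 from (-7, 1, 6):
Start at center + D4*4 = (-11, 1, 10)
  hex 0: (-11, 1, 10)
  hex 1: (-10, 0, 10)
  hex 2: (-9, -1, 10)
  hex 3: (-8, -2, 10)
  hex 4: (-7, -3, 10)
  hex 5: (-6, -3, 9)
  hex 6: (-5, -3, 8)
  hex 7: (-4, -3, 7)
  hex 8: (-3, -3, 6)
  hex 9: (-3, -2, 5)
  hex 10: (-3, -1, 4)
  hex 11: (-3, 0, 3)
  hex 12: (-3, 1, 2)
  hex 13: (-4, 2, 2)
  hex 14: (-5, 3, 2)
  hex 15: (-6, 4, 2)
  hex 16: (-7, 5, 2)
  hex 17: (-8, 5, 3)
  hex 18: (-9, 5, 4)
  hex 19: (-10, 5, 5)
  hex 20: (-11, 5, 6)
  hex 21: (-11, 4, 7)
  hex 22: (-11, 3, 8)
  hex 23: (-11, 2, 9)
Sorted: 24 hexes.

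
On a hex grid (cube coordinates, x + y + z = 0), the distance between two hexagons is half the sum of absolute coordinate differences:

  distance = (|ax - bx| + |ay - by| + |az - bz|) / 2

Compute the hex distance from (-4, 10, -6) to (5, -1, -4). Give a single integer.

|ax - bx| = |-4 - 5| = 9
|ay - by| = |10 - (-1)| = 11
|az - bz| = |-6 - (-4)| = 2
distance = (9 + 11 + 2) / 2 = 22 / 2 = 11

Answer: 11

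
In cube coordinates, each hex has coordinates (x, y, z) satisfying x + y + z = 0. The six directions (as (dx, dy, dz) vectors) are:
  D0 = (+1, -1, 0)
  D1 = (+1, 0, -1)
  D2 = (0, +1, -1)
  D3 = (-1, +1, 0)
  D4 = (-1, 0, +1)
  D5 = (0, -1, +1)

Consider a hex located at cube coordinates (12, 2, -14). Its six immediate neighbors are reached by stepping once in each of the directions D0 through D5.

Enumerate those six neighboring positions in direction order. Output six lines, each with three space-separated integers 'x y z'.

Center: (12, 2, -14). Add each direction:
  D0: (12, 2, -14) + (1, -1, 0) = (13, 1, -14)
  D1: (12, 2, -14) + (1, 0, -1) = (13, 2, -15)
  D2: (12, 2, -14) + (0, 1, -1) = (12, 3, -15)
  D3: (12, 2, -14) + (-1, 1, 0) = (11, 3, -14)
  D4: (12, 2, -14) + (-1, 0, 1) = (11, 2, -13)
  D5: (12, 2, -14) + (0, -1, 1) = (12, 1, -13)

Answer: 13 1 -14
13 2 -15
12 3 -15
11 3 -14
11 2 -13
12 1 -13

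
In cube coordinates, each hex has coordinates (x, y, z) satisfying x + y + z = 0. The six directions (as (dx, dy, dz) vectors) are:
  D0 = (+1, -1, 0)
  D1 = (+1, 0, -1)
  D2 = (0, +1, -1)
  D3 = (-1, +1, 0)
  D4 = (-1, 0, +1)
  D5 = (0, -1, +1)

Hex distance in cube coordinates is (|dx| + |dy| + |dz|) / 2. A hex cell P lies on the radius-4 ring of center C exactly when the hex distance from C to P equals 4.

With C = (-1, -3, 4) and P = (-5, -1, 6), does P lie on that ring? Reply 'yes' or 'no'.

Answer: yes

Derivation:
|px - cx| = |-5 - (-1)| = 4
|py - cy| = |-1 - (-3)| = 2
|pz - cz| = |6 - 4| = 2
distance = (4+2+2)/2 = 8/2 = 4
radius = 4; distance == radius -> yes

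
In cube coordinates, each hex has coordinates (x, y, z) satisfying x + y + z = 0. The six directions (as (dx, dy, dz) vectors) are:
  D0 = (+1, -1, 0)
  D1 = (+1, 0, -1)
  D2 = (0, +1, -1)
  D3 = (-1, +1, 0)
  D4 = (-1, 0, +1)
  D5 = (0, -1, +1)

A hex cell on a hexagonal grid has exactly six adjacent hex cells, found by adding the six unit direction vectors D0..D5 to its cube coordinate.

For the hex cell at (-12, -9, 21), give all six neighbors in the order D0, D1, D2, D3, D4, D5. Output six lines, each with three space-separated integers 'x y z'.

Center: (-12, -9, 21). Add each direction:
  D0: (-12, -9, 21) + (1, -1, 0) = (-11, -10, 21)
  D1: (-12, -9, 21) + (1, 0, -1) = (-11, -9, 20)
  D2: (-12, -9, 21) + (0, 1, -1) = (-12, -8, 20)
  D3: (-12, -9, 21) + (-1, 1, 0) = (-13, -8, 21)
  D4: (-12, -9, 21) + (-1, 0, 1) = (-13, -9, 22)
  D5: (-12, -9, 21) + (0, -1, 1) = (-12, -10, 22)

Answer: -11 -10 21
-11 -9 20
-12 -8 20
-13 -8 21
-13 -9 22
-12 -10 22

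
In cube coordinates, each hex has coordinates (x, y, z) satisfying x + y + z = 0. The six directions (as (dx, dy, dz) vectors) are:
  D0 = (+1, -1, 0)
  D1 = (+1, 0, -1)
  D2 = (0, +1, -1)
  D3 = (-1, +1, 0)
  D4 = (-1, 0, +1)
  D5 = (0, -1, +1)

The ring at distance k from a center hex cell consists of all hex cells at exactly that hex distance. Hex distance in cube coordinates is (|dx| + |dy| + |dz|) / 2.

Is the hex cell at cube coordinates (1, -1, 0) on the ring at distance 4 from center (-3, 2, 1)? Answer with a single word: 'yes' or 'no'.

|px - cx| = |1 - (-3)| = 4
|py - cy| = |-1 - 2| = 3
|pz - cz| = |0 - 1| = 1
distance = (4+3+1)/2 = 8/2 = 4
radius = 4; distance == radius -> yes

Answer: yes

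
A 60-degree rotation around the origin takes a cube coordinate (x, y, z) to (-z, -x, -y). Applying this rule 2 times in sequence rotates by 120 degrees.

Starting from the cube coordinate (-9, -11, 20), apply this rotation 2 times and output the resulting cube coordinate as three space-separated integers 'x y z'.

Start: (-9, -11, 20)
Step 1: (-9, -11, 20) -> (-(20), -(-9), -(-11)) = (-20, 9, 11)
Step 2: (-20, 9, 11) -> (-(11), -(-20), -(9)) = (-11, 20, -9)

Answer: -11 20 -9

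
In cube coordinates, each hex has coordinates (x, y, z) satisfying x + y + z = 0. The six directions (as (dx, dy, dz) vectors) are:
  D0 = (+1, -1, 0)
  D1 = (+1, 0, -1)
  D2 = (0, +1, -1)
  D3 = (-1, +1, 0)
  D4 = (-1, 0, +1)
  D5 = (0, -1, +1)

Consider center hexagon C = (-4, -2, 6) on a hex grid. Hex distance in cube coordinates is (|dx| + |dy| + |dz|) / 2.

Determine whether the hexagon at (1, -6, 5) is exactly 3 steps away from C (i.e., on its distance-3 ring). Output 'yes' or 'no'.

|px - cx| = |1 - (-4)| = 5
|py - cy| = |-6 - (-2)| = 4
|pz - cz| = |5 - 6| = 1
distance = (5+4+1)/2 = 10/2 = 5
radius = 3; distance != radius -> no

Answer: no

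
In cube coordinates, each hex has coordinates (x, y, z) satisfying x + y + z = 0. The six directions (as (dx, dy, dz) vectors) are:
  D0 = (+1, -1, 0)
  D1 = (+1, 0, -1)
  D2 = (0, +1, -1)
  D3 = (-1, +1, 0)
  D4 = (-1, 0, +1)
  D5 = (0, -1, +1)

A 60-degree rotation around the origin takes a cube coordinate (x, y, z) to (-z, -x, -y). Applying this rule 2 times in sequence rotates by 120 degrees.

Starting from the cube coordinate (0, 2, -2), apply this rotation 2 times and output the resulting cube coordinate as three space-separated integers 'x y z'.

Start: (0, 2, -2)
Step 1: (0, 2, -2) -> (-(-2), -(0), -(2)) = (2, 0, -2)
Step 2: (2, 0, -2) -> (-(-2), -(2), -(0)) = (2, -2, 0)

Answer: 2 -2 0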